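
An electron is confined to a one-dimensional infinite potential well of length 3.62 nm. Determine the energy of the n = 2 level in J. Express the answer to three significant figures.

E_2 = 1.84×10^-20 J

For an infinite well E_n = n²h²/(8m_eL²), so E_1 = h²/(8m_eL²) = (6.626×10^-34)²/(8·9.109×10^-31·(3.62×10^-9 m)²) = 4.598×10^-21 J.
Then E_2 = 2²·E_1 = 4·4.598×10^-21 J = 1.84×10^-20 J.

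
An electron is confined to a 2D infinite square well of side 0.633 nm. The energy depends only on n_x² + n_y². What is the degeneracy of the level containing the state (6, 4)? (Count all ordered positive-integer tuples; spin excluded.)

The level has n_x² + n_y² = 52. The ordered positive-integer solutions are (4, 6), (6, 4).
That gives 2 states.

degeneracy = 2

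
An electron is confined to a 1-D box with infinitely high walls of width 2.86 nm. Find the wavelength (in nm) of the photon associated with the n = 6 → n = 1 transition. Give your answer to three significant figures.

λ = 771 nm

E_1 = h²/(8m_eL²) = 7.366×10^-21 J, so ΔE = (6² − 1²)E_1 = 2.578×10^-19 J.
λ = hc/ΔE = (6.626×10^-34·2.998×10^8)/2.578×10^-19 = 7.71×10^-7 m = 771 nm.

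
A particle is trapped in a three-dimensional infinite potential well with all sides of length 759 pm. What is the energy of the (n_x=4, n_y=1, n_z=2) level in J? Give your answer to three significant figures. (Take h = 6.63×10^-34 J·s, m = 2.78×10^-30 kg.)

For a 3D rectangular well E = (h²/8m)·Σ n_i²/L_i² = (6.63×10^-34)²/(8·2.78×10^-30) · [4²/(759 pm)² + 1²/(759 pm)² + 2²/(759 pm)²].
Evaluating gives E = 7.20×10^-19 J.

E = 7.20×10^-19 J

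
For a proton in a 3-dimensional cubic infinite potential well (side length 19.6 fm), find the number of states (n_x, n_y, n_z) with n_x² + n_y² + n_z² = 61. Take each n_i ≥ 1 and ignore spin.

degeneracy = 6

The level has n_x² + n_y² + n_z² = 61. The ordered positive-integer solutions are (3, 4, 6), (3, 6, 4), (4, 3, 6), (4, 6, 3), (6, 3, 4), (6, 4, 3).
That gives 6 states.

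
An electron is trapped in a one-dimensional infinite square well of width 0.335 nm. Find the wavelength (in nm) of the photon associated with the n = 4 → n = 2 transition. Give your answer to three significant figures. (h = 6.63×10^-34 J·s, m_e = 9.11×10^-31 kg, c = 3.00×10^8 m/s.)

E_1 = h²/(8m_eL²) = 5.374×10^-19 J, so ΔE = (4² − 2²)E_1 = 6.449×10^-18 J.
λ = hc/ΔE = (6.63×10^-34·3.00×10^8)/6.449×10^-18 = 3.08×10^-8 m = 30.8 nm.

λ = 30.8 nm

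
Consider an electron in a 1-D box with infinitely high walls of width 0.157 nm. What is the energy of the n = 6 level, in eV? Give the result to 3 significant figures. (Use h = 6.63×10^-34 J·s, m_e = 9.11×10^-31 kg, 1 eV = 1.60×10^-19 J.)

For an infinite well E_n = n²h²/(8m_eL²), so E_1 = h²/(8m_eL²) = (6.63×10^-34)²/(8·9.11×10^-31·(1.57×10^-10 m)²) = 2.447×10^-18 J.
Then E_6 = 6²·E_1 = 36·2.447×10^-18 J = 8.809×10^-17 J.
Converting, E_6 = 8.809×10^-17 J / (1.60×10^-19 J/eV) = 551 eV.

E_6 = 551 eV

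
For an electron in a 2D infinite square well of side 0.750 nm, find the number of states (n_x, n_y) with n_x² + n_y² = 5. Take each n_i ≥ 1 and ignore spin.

The level has n_x² + n_y² = 5. The ordered positive-integer solutions are (1, 2), (2, 1).
That gives 2 states.

degeneracy = 2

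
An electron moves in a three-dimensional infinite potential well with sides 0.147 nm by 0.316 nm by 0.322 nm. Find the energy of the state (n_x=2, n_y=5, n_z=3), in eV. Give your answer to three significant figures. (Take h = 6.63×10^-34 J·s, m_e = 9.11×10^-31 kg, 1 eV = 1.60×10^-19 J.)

E = 197 eV

For a 3D rectangular well E = (h²/8m_e)·Σ n_i²/L_i² = (6.63×10^-34)²/(8·9.11×10^-31) · [2²/(0.147 nm)² + 5²/(0.316 nm)² + 3²/(0.322 nm)²].
Evaluating gives E = 3.150×10^-17 J = 197 eV.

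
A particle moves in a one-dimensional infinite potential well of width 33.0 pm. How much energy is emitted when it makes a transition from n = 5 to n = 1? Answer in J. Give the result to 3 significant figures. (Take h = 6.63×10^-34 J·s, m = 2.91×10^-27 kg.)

E_1 = h²/(8mL²) = 1.734×10^-20 J.
|ΔE| = |5² − 1²|·E_1 = 24·1.734×10^-20 J = 4.16×10^-19 J.

|ΔE| = 4.16×10^-19 J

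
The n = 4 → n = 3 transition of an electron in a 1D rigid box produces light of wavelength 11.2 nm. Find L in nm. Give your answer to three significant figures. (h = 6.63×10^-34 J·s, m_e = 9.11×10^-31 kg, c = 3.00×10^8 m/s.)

L = 0.154 nm

The photon carries ΔE = hc/λ = 6.63×10^-34·3.00×10^8/1.12×10^-8 m = 1.776×10^-17 J.
Since ΔE = (4² − 3²)E_1, E_1 = 2.537×10^-18 J, and L = h/√(8m_eE_1) = 1.54×10^-10 m = 0.154 nm.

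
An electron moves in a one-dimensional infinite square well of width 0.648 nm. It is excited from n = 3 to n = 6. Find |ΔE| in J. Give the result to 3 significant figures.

E_1 = h²/(8m_eL²) = 1.435×10^-19 J.
|ΔE| = |3² − 6²|·E_1 = 27·1.435×10^-19 J = 3.87×10^-18 J.

|ΔE| = 3.87×10^-18 J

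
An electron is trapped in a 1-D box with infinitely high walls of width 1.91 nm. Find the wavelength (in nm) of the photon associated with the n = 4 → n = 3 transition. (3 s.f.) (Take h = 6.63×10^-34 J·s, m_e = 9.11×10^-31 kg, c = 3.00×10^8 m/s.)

E_1 = h²/(8m_eL²) = 1.653×10^-20 J, so ΔE = (4² − 3²)E_1 = 1.157×10^-19 J.
λ = hc/ΔE = (6.63×10^-34·3.00×10^8)/1.157×10^-19 = 1.72×10^-6 m = 1.72×10^3 nm.

λ = 1.72×10^3 nm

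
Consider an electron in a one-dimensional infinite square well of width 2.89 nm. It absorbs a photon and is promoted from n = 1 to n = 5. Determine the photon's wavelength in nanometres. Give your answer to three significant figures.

λ = 1.15×10^3 nm

E_1 = h²/(8m_eL²) = 7.214×10^-21 J, so ΔE = (5² − 1²)E_1 = 1.731×10^-19 J.
λ = hc/ΔE = (6.626×10^-34·2.998×10^8)/1.731×10^-19 = 1.15×10^-6 m = 1.15×10^3 nm.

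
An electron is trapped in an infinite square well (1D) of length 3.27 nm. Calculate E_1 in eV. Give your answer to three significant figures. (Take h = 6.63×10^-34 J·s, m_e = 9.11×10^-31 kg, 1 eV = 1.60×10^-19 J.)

E_1 = 0.0353 eV

For an infinite well E_n = n²h²/(8m_eL²), so E_1 = h²/(8m_eL²) = (6.63×10^-34)²/(8·9.11×10^-31·(3.27×10^-9 m)²) = 5.641×10^-21 J.
Converting, E_1 = 5.641×10^-21 J / (1.60×10^-19 J/eV) = 0.0353 eV.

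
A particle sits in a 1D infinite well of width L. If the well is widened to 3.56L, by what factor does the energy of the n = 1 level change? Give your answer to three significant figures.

0.0789

E_n ∝ 1/L², so the energy scales by 1/3.56² = 0.0789.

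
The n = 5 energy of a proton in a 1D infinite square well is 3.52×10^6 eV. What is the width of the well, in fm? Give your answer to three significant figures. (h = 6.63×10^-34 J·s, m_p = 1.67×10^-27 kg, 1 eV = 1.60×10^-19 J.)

From E_n = n²h²/(8m_pL²), L = n·h/√(8m_pE_n).
E_5 = 3.52×10^6 eV = 5.632×10^-13 J, so L = 5·6.63×10^-34/√(8·1.67×10^-27·5.632×10^-13) = 3.82×10^-14 m = 38.2 fm.

L = 38.2 fm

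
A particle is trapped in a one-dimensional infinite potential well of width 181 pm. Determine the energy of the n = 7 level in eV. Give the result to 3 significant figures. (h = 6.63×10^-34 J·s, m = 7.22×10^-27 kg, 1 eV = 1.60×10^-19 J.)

E_7 = 0.0711 eV

For an infinite well E_n = n²h²/(8mL²), so E_1 = h²/(8mL²) = (6.63×10^-34)²/(8·7.22×10^-27·(1.81×10^-10 m)²) = 2.323×10^-22 J.
Then E_7 = 7²·E_1 = 49·2.323×10^-22 J = 1.138×10^-20 J.
Converting, E_7 = 1.138×10^-20 J / (1.60×10^-19 J/eV) = 0.0711 eV.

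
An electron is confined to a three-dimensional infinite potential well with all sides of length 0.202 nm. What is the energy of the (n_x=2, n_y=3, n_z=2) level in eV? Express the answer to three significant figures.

For a 3D rectangular well E = (h²/8m_e)·Σ n_i²/L_i² = (6.626×10^-34)²/(8·9.109×10^-31) · [2²/(0.202 nm)² + 3²/(0.202 nm)² + 2²/(0.202 nm)²].
Evaluating gives E = 2.510×10^-17 J = 157 eV.

E = 157 eV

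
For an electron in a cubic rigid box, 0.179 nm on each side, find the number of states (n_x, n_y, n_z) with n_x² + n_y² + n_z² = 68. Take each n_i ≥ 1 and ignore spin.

degeneracy = 3

The level has n_x² + n_y² + n_z² = 68. The ordered positive-integer solutions are (4, 4, 6), (4, 6, 4), (6, 4, 4).
That gives 3 states.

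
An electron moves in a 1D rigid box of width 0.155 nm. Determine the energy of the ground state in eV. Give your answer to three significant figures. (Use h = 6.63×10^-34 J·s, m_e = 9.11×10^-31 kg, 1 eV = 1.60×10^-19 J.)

For an infinite well E_n = n²h²/(8m_eL²), so E_1 = h²/(8m_eL²) = (6.63×10^-34)²/(8·9.11×10^-31·(1.55×10^-10 m)²) = 2.510×10^-18 J.
Converting, E_1 = 2.510×10^-18 J / (1.60×10^-19 J/eV) = 15.7 eV.

E_1 = 15.7 eV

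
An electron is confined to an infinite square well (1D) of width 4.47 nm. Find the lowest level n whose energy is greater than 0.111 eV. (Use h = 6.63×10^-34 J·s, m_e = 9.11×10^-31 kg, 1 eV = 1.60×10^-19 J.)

n = 3

E_1 = h²/(8m_eL²) = 3.019×10^-21 J = 0.01887 eV.
Need n² > 0.111/0.01887 = 5.882, i.e. n > 2.425.
The smallest integer satisfying this is n = 3.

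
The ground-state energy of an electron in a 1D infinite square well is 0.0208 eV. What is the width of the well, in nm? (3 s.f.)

L = 4.25 nm

From E_n = n²h²/(8m_eL²), L = n·h/√(8m_eE_n).
E_1 = 0.0208 eV = 3.332×10^-21 J, so L = 1·6.626×10^-34/√(8·9.109×10^-31·3.332×10^-21) = 4.25×10^-9 m = 4.25 nm.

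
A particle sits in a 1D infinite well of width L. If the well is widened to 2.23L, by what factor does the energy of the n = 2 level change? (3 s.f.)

0.201

E_n ∝ 1/L², so the energy scales by 1/2.23² = 0.201.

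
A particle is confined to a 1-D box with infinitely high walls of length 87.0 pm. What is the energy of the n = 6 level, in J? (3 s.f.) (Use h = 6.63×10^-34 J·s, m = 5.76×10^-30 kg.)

For an infinite well E_n = n²h²/(8mL²), so E_1 = h²/(8mL²) = (6.63×10^-34)²/(8·5.76×10^-30·(8.70×10^-11 m)²) = 1.260×10^-18 J.
Then E_6 = 6²·E_1 = 36·1.260×10^-18 J = 4.54×10^-17 J.

E_6 = 4.54×10^-17 J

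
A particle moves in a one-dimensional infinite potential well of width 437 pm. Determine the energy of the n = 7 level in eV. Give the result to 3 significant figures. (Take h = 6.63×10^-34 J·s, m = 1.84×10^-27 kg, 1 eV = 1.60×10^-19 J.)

E_7 = 0.0479 eV

For an infinite well E_n = n²h²/(8mL²), so E_1 = h²/(8mL²) = (6.63×10^-34)²/(8·1.84×10^-27·(4.37×10^-10 m)²) = 1.564×10^-22 J.
Then E_7 = 7²·E_1 = 49·1.564×10^-22 J = 7.664×10^-21 J.
Converting, E_7 = 7.664×10^-21 J / (1.60×10^-19 J/eV) = 0.0479 eV.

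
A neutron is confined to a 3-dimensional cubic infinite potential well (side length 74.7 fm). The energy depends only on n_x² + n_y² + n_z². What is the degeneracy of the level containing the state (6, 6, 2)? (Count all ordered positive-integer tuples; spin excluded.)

The level has n_x² + n_y² + n_z² = 76. The ordered positive-integer solutions are (2, 6, 6), (6, 2, 6), (6, 6, 2).
That gives 3 states.

degeneracy = 3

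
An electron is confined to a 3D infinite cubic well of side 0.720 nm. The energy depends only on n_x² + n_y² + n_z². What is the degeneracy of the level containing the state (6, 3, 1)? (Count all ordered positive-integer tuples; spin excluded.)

degeneracy = 6

The level has n_x² + n_y² + n_z² = 46. The ordered positive-integer solutions are (1, 3, 6), (1, 6, 3), (3, 1, 6), (3, 6, 1), (6, 1, 3), (6, 3, 1).
That gives 6 states.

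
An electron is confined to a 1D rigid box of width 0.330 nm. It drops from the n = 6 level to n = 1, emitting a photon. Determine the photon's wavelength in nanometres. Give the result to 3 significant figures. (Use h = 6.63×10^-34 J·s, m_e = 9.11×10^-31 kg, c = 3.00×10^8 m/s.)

E_1 = h²/(8m_eL²) = 5.538×10^-19 J, so ΔE = (6² − 1²)E_1 = 1.938×10^-17 J.
λ = hc/ΔE = (6.63×10^-34·3.00×10^8)/1.938×10^-17 = 1.03×10^-8 m = 10.3 nm.

λ = 10.3 nm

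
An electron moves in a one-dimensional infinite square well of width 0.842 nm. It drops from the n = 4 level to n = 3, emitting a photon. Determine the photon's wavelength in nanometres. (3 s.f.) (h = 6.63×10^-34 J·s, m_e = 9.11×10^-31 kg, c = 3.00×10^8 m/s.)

E_1 = h²/(8m_eL²) = 8.507×10^-20 J, so ΔE = (4² − 3²)E_1 = 5.955×10^-19 J.
λ = hc/ΔE = (6.63×10^-34·3.00×10^8)/5.955×10^-19 = 3.34×10^-7 m = 334 nm.

λ = 334 nm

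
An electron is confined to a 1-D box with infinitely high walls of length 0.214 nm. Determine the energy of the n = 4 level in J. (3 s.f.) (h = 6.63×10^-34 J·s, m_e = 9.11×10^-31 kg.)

For an infinite well E_n = n²h²/(8m_eL²), so E_1 = h²/(8m_eL²) = (6.63×10^-34)²/(8·9.11×10^-31·(2.14×10^-10 m)²) = 1.317×10^-18 J.
Then E_4 = 4²·E_1 = 16·1.317×10^-18 J = 2.11×10^-17 J.

E_4 = 2.11×10^-17 J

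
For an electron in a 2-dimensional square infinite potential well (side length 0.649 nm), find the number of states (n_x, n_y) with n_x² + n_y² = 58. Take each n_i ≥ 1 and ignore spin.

The level has n_x² + n_y² = 58. The ordered positive-integer solutions are (3, 7), (7, 3).
That gives 2 states.

degeneracy = 2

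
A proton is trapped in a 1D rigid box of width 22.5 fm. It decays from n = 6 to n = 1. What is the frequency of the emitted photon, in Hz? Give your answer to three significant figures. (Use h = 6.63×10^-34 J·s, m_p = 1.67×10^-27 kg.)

E_1 = h²/(8m_pL²) = 6.499×10^-14 J and ΔE = (6² − 1²)E_1 = 2.275×10^-12 J.
f = ΔE/h = 2.275×10^-12/6.63×10^-34 = 3.43×10^21 Hz.

f = 3.43×10^21 Hz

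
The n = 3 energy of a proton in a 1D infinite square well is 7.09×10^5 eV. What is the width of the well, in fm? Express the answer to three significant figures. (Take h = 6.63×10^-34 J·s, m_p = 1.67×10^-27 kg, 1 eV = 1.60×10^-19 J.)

L = 51.1 fm

From E_n = n²h²/(8m_pL²), L = n·h/√(8m_pE_n).
E_3 = 7.09×10^5 eV = 1.134×10^-13 J, so L = 3·6.63×10^-34/√(8·1.67×10^-27·1.134×10^-13) = 5.11×10^-14 m = 51.1 fm.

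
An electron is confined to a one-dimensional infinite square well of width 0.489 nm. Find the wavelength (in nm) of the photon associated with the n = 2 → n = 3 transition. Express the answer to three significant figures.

λ = 158 nm

E_1 = h²/(8m_eL²) = 2.520×10^-19 J, so ΔE = (3² − 2²)E_1 = 1.260×10^-18 J.
λ = hc/ΔE = (6.626×10^-34·2.998×10^8)/1.260×10^-18 = 1.58×10^-7 m = 158 nm.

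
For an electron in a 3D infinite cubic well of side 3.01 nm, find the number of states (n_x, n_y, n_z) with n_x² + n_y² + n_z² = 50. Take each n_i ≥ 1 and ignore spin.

The level has n_x² + n_y² + n_z² = 50. The ordered positive-integer solutions are (3, 4, 5), (3, 5, 4), (4, 3, 5), (4, 5, 3), (5, 3, 4), (5, 4, 3).
That gives 6 states.

degeneracy = 6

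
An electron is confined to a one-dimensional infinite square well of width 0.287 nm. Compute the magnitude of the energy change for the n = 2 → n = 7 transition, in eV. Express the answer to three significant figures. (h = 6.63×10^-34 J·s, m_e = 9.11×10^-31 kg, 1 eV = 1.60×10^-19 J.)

E_1 = h²/(8m_eL²) = 7.322×10^-19 J.
|ΔE| = |2² − 7²|·E_1 = 45·7.322×10^-19 J = 3.295×10^-17 J = 206 eV.

|ΔE| = 206 eV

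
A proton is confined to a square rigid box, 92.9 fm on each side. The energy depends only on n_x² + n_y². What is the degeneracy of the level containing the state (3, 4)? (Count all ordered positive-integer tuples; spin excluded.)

The level has n_x² + n_y² = 25. The ordered positive-integer solutions are (3, 4), (4, 3).
That gives 2 states.

degeneracy = 2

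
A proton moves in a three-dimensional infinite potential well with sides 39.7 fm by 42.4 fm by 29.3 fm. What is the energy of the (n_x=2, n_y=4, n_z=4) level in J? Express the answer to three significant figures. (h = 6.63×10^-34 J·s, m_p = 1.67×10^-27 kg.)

E = 9.90×10^-13 J

For a 3D rectangular well E = (h²/8m_p)·Σ n_i²/L_i² = (6.63×10^-34)²/(8·1.67×10^-27) · [2²/(39.7 fm)² + 4²/(42.4 fm)² + 4²/(29.3 fm)²].
Evaluating gives E = 9.90×10^-13 J.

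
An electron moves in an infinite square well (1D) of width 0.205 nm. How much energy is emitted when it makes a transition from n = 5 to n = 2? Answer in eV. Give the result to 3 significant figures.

|ΔE| = 188 eV

E_1 = h²/(8m_eL²) = 1.434×10^-18 J.
|ΔE| = |5² − 2²|·E_1 = 21·1.434×10^-18 J = 3.011×10^-17 J = 188 eV.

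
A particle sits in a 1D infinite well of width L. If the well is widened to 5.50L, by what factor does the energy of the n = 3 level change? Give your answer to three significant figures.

0.0331

E_n ∝ 1/L², so the energy scales by 1/5.50² = 0.0331.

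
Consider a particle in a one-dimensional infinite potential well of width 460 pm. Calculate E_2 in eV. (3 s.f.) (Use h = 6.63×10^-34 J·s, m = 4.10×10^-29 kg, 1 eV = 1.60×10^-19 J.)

E_2 = 0.158 eV

For an infinite well E_n = n²h²/(8mL²), so E_1 = h²/(8mL²) = (6.63×10^-34)²/(8·4.10×10^-29·(4.60×10^-10 m)²) = 6.333×10^-21 J.
Then E_2 = 2²·E_1 = 4·6.333×10^-21 J = 2.533×10^-20 J.
Converting, E_2 = 2.533×10^-20 J / (1.60×10^-19 J/eV) = 0.158 eV.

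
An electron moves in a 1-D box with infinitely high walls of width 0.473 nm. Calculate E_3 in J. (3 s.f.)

E_3 = 2.42×10^-18 J

For an infinite well E_n = n²h²/(8m_eL²), so E_1 = h²/(8m_eL²) = (6.626×10^-34)²/(8·9.109×10^-31·(4.73×10^-10 m)²) = 2.693×10^-19 J.
Then E_3 = 3²·E_1 = 9·2.693×10^-19 J = 2.42×10^-18 J.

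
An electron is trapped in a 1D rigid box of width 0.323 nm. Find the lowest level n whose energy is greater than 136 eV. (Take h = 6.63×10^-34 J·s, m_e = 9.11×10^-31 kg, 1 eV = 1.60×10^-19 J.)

E_1 = h²/(8m_eL²) = 5.781×10^-19 J = 3.613 eV.
Need n² > 136/3.613 = 37.64, i.e. n > 6.135.
The smallest integer satisfying this is n = 7.

n = 7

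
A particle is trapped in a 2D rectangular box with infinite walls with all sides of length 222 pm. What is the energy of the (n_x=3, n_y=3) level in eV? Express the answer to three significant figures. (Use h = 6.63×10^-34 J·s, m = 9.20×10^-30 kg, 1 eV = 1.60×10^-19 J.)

E = 13.6 eV

For a 2D rectangular well E = (h²/8m)·Σ n_i²/L_i² = (6.63×10^-34)²/(8·9.20×10^-30) · [3²/(222 pm)² + 3²/(222 pm)²].
Evaluating gives E = 2.181×10^-18 J = 13.6 eV.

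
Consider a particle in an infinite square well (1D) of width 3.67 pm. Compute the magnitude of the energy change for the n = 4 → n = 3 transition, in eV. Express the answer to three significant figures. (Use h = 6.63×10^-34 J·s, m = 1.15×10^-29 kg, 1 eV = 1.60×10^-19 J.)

E_1 = h²/(8mL²) = 3.547×10^-16 J.
|ΔE| = |4² − 3²|·E_1 = 7·3.547×10^-16 J = 2.483×10^-15 J = 1.55×10^4 eV.

|ΔE| = 1.55×10^4 eV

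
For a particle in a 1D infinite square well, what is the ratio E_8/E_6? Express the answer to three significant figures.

1.78

E_n ∝ n², so E_8/E_6 = 8²/6² = 64/36 = 1.78.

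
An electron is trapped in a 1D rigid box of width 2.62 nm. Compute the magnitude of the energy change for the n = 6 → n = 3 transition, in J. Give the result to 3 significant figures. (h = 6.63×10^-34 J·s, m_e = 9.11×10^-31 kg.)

E_1 = h²/(8m_eL²) = 8.787×10^-21 J.
|ΔE| = |6² − 3²|·E_1 = 27·8.787×10^-21 J = 2.37×10^-19 J.

|ΔE| = 2.37×10^-19 J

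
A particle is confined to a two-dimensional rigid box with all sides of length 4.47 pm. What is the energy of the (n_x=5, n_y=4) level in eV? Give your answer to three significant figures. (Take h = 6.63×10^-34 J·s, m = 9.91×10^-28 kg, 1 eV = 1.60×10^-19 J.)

For a 2D rectangular well E = (h²/8m)·Σ n_i²/L_i² = (6.63×10^-34)²/(8·9.91×10^-28) · [5²/(4.47 pm)² + 4²/(4.47 pm)²].
Evaluating gives E = 1.138×10^-16 J = 711 eV.

E = 711 eV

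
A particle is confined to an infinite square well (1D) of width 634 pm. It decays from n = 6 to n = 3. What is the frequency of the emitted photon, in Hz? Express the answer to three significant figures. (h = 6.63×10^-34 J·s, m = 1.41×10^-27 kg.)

E_1 = h²/(8mL²) = 9.695×10^-23 J and ΔE = (6² − 3²)E_1 = 2.618×10^-21 J.
f = ΔE/h = 2.618×10^-21/6.63×10^-34 = 3.95×10^12 Hz.

f = 3.95×10^12 Hz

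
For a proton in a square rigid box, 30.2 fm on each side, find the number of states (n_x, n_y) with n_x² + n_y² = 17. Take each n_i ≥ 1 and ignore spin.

The level has n_x² + n_y² = 17. The ordered positive-integer solutions are (1, 4), (4, 1).
That gives 2 states.

degeneracy = 2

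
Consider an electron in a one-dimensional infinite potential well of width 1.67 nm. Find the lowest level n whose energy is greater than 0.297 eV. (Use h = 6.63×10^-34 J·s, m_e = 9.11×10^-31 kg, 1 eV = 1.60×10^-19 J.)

n = 2

E_1 = h²/(8m_eL²) = 2.163×10^-20 J = 0.1352 eV.
Need n² > 0.297/0.1352 = 2.197, i.e. n > 1.482.
The smallest integer satisfying this is n = 2.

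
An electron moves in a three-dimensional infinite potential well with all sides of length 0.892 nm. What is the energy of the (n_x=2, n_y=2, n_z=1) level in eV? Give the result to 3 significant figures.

For a 3D rectangular well E = (h²/8m_e)·Σ n_i²/L_i² = (6.626×10^-34)²/(8·9.109×10^-31) · [2²/(0.892 nm)² + 2²/(0.892 nm)² + 1²/(0.892 nm)²].
Evaluating gives E = 6.815×10^-19 J = 4.25 eV.

E = 4.25 eV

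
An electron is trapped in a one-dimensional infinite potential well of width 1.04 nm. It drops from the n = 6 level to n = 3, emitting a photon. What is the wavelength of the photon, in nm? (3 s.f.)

λ = 132 nm

E_1 = h²/(8m_eL²) = 5.570×10^-20 J, so ΔE = (6² − 3²)E_1 = 1.504×10^-18 J.
λ = hc/ΔE = (6.626×10^-34·2.998×10^8)/1.504×10^-18 = 1.32×10^-7 m = 132 nm.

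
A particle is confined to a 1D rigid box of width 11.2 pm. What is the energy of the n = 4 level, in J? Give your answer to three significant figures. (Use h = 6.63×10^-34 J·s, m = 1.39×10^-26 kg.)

For an infinite well E_n = n²h²/(8mL²), so E_1 = h²/(8mL²) = (6.63×10^-34)²/(8·1.39×10^-26·(1.12×10^-11 m)²) = 3.151×10^-20 J.
Then E_4 = 4²·E_1 = 16·3.151×10^-20 J = 5.04×10^-19 J.

E_4 = 5.04×10^-19 J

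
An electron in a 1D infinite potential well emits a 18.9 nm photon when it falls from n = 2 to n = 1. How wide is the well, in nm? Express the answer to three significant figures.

L = 0.131 nm

The photon carries ΔE = hc/λ = 6.626×10^-34·2.998×10^8/1.89×10^-8 m = 1.051×10^-17 J.
Since ΔE = (2² − 1²)E_1, E_1 = 3.503×10^-18 J, and L = h/√(8m_eE_1) = 1.31×10^-10 m = 0.131 nm.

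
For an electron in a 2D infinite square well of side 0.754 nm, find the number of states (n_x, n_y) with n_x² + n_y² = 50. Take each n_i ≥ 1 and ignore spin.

degeneracy = 3

The level has n_x² + n_y² = 50. The ordered positive-integer solutions are (1, 7), (5, 5), (7, 1).
That gives 3 states.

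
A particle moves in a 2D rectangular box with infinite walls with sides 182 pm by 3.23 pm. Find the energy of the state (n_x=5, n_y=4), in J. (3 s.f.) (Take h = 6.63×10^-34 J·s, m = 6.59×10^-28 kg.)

E = 1.28×10^-16 J

For a 2D rectangular well E = (h²/8m)·Σ n_i²/L_i² = (6.63×10^-34)²/(8·6.59×10^-28) · [5²/(182 pm)² + 4²/(3.23 pm)²].
Evaluating gives E = 1.28×10^-16 J.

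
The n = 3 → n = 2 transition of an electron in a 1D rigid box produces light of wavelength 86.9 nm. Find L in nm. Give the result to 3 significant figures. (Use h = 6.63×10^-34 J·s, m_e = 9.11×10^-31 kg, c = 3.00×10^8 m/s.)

The photon carries ΔE = hc/λ = 6.63×10^-34·3.00×10^8/8.69×10^-8 m = 2.289×10^-18 J.
Since ΔE = (3² − 2²)E_1, E_1 = 4.578×10^-19 J, and L = h/√(8m_eE_1) = 3.63×10^-10 m = 0.363 nm.

L = 0.363 nm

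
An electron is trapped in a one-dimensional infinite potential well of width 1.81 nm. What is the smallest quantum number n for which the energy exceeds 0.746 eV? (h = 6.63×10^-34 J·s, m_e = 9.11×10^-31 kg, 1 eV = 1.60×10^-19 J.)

E_1 = h²/(8m_eL²) = 1.841×10^-20 J = 0.1151 eV.
Need n² > 0.746/0.1151 = 6.481, i.e. n > 2.546.
The smallest integer satisfying this is n = 3.

n = 3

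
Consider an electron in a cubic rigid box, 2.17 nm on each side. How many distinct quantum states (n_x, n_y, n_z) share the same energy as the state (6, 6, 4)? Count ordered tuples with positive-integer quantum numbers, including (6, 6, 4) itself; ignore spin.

degeneracy = 3

The level has n_x² + n_y² + n_z² = 88. The ordered positive-integer solutions are (4, 6, 6), (6, 4, 6), (6, 6, 4).
That gives 3 states.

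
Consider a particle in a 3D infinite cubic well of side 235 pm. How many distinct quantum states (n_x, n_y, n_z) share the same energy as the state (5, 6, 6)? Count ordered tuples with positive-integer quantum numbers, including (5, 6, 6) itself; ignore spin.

The level has n_x² + n_y² + n_z² = 97. The ordered positive-integer solutions are (5, 6, 6), (6, 5, 6), (6, 6, 5).
That gives 3 states.

degeneracy = 3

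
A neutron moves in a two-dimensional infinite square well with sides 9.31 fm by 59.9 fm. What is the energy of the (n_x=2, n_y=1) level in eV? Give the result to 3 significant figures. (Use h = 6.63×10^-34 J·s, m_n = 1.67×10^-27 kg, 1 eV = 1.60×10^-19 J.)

E = 9.55×10^6 eV

For a 2D rectangular well E = (h²/8m_n)·Σ n_i²/L_i² = (6.63×10^-34)²/(8·1.67×10^-27) · [2²/(9.31 fm)² + 1²/(59.9 fm)²].
Evaluating gives E = 1.528×10^-12 J = 9.55×10^6 eV.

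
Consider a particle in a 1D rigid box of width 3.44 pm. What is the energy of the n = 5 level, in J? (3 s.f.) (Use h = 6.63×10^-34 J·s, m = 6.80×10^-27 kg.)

For an infinite well E_n = n²h²/(8mL²), so E_1 = h²/(8mL²) = (6.63×10^-34)²/(8·6.80×10^-27·(3.44×10^-12 m)²) = 6.828×10^-19 J.
Then E_5 = 5²·E_1 = 25·6.828×10^-19 J = 1.71×10^-17 J.

E_5 = 1.71×10^-17 J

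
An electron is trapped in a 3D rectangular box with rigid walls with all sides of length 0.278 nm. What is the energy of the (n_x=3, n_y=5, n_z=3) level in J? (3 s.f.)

For a 3D rectangular well E = (h²/8m_e)·Σ n_i²/L_i² = (6.626×10^-34)²/(8·9.109×10^-31) · [3²/(0.278 nm)² + 5²/(0.278 nm)² + 3²/(0.278 nm)²].
Evaluating gives E = 3.35×10^-17 J.

E = 3.35×10^-17 J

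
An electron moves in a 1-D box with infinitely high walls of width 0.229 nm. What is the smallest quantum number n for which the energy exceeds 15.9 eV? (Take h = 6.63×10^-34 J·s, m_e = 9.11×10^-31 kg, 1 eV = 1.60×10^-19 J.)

E_1 = h²/(8m_eL²) = 1.150×10^-18 J = 7.188 eV.
Need n² > 15.9/7.188 = 2.212, i.e. n > 1.487.
The smallest integer satisfying this is n = 2.

n = 2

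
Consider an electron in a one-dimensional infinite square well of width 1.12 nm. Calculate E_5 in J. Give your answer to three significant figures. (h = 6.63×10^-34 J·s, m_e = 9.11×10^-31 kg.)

E_5 = 1.20×10^-18 J

For an infinite well E_n = n²h²/(8m_eL²), so E_1 = h²/(8m_eL²) = (6.63×10^-34)²/(8·9.11×10^-31·(1.12×10^-9 m)²) = 4.808×10^-20 J.
Then E_5 = 5²·E_1 = 25·4.808×10^-20 J = 1.20×10^-18 J.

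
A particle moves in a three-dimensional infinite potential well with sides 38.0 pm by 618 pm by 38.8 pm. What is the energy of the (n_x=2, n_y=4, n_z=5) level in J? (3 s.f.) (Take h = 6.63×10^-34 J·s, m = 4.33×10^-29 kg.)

E = 2.46×10^-17 J

For a 3D rectangular well E = (h²/8m)·Σ n_i²/L_i² = (6.63×10^-34)²/(8·4.33×10^-29) · [2²/(38.0 pm)² + 4²/(618 pm)² + 5²/(38.8 pm)²].
Evaluating gives E = 2.46×10^-17 J.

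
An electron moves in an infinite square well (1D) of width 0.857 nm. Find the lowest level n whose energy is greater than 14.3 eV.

E_1 = h²/(8m_eL²) = 8.203×10^-20 J = 0.5120 eV.
Need n² > 14.3/0.5120 = 27.93, i.e. n > 5.285.
The smallest integer satisfying this is n = 6.

n = 6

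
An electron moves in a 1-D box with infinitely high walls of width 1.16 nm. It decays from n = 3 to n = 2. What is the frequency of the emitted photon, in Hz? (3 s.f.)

f = 3.38×10^14 Hz

E_1 = h²/(8m_eL²) = 4.477×10^-20 J and ΔE = (3² − 2²)E_1 = 2.238×10^-19 J.
f = ΔE/h = 2.238×10^-19/6.626×10^-34 = 3.38×10^14 Hz.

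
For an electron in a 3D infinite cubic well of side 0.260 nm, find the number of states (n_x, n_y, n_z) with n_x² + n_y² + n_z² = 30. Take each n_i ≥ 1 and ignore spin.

The level has n_x² + n_y² + n_z² = 30. The ordered positive-integer solutions are (1, 2, 5), (1, 5, 2), (2, 1, 5), (2, 5, 1), (5, 1, 2), (5, 2, 1).
That gives 6 states.

degeneracy = 6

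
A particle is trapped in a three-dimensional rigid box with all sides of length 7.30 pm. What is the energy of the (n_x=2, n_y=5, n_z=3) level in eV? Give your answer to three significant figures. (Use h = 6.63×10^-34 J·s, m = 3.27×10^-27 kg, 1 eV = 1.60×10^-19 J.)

E = 74.9 eV

For a 3D rectangular well E = (h²/8m)·Σ n_i²/L_i² = (6.63×10^-34)²/(8·3.27×10^-27) · [2²/(7.30 pm)² + 5²/(7.30 pm)² + 3²/(7.30 pm)²].
Evaluating gives E = 1.198×10^-17 J = 74.9 eV.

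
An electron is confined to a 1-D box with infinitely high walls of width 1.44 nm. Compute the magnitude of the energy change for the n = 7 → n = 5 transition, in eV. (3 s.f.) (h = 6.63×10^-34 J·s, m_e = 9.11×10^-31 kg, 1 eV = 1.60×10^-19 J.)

|ΔE| = 4.36 eV

E_1 = h²/(8m_eL²) = 2.909×10^-20 J.
|ΔE| = |7² − 5²|·E_1 = 24·2.909×10^-20 J = 6.982×10^-19 J = 4.36 eV.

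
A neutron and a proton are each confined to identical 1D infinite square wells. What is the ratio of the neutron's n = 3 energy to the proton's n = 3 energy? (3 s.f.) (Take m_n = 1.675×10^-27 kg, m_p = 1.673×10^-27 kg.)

0.999

E_n ∝ 1/m at fixed n and L, so the ratio is m_p/m_n = 1.673×10^-27/1.675×10^-27 = 0.999.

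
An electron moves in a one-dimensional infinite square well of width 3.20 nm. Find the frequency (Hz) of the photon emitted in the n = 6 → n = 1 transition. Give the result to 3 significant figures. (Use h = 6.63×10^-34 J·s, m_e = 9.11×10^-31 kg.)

f = 3.11×10^14 Hz

E_1 = h²/(8m_eL²) = 5.890×10^-21 J and ΔE = (6² − 1²)E_1 = 2.061×10^-19 J.
f = ΔE/h = 2.061×10^-19/6.63×10^-34 = 3.11×10^14 Hz.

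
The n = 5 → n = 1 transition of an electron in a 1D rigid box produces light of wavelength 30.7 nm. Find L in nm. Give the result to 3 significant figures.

The photon carries ΔE = hc/λ = 6.626×10^-34·2.998×10^8/3.07×10^-8 m = 6.471×10^-18 J.
Since ΔE = (5² − 1²)E_1, E_1 = 2.696×10^-19 J, and L = h/√(8m_eE_1) = 4.73×10^-10 m = 0.473 nm.

L = 0.473 nm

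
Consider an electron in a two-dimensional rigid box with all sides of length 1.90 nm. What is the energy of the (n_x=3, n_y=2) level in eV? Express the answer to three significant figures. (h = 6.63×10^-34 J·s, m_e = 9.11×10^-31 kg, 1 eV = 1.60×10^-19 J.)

E = 1.36 eV

For a 2D rectangular well E = (h²/8m_e)·Σ n_i²/L_i² = (6.63×10^-34)²/(8·9.11×10^-31) · [3²/(1.90 nm)² + 2²/(1.90 nm)²].
Evaluating gives E = 2.172×10^-19 J = 1.36 eV.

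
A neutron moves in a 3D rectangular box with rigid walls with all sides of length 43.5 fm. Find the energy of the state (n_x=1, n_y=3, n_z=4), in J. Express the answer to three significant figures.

E = 4.50×10^-13 J

For a 3D rectangular well E = (h²/8m_n)·Σ n_i²/L_i² = (6.626×10^-34)²/(8·1.675×10^-27) · [1²/(43.5 fm)² + 3²/(43.5 fm)² + 4²/(43.5 fm)²].
Evaluating gives E = 4.50×10^-13 J.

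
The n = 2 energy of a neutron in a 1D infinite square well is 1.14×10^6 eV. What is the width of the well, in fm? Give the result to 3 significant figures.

From E_n = n²h²/(8m_nL²), L = n·h/√(8m_nE_n).
E_2 = 1.14×10^6 eV = 1.826×10^-13 J, so L = 2·6.626×10^-34/√(8·1.675×10^-27·1.826×10^-13) = 2.68×10^-14 m = 26.8 fm.

L = 26.8 fm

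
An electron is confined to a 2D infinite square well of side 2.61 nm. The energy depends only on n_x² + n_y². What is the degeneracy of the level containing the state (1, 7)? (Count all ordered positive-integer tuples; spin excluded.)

degeneracy = 3

The level has n_x² + n_y² = 50. The ordered positive-integer solutions are (1, 7), (5, 5), (7, 1).
That gives 3 states.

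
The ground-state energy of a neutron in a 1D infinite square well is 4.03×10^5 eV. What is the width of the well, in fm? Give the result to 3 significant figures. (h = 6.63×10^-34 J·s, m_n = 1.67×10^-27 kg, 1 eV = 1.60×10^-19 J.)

From E_n = n²h²/(8m_nL²), L = n·h/√(8m_nE_n).
E_1 = 4.03×10^5 eV = 6.448×10^-14 J, so L = 1·6.63×10^-34/√(8·1.67×10^-27·6.448×10^-14) = 2.26×10^-14 m = 22.6 fm.

L = 22.6 fm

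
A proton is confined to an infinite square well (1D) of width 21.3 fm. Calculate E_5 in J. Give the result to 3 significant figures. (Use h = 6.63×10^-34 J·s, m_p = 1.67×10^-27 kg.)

For an infinite well E_n = n²h²/(8m_pL²), so E_1 = h²/(8m_pL²) = (6.63×10^-34)²/(8·1.67×10^-27·(2.13×10^-14 m)²) = 7.252×10^-14 J.
Then E_5 = 5²·E_1 = 25·7.252×10^-14 J = 1.81×10^-12 J.

E_5 = 1.81×10^-12 J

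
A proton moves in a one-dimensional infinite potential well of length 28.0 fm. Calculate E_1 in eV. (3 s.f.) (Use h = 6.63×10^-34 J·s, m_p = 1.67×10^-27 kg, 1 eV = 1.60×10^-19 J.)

E_1 = 2.62×10^5 eV

For an infinite well E_n = n²h²/(8m_pL²), so E_1 = h²/(8m_pL²) = (6.63×10^-34)²/(8·1.67×10^-27·(2.80×10^-14 m)²) = 4.197×10^-14 J.
Converting, E_1 = 4.197×10^-14 J / (1.60×10^-19 J/eV) = 2.62×10^5 eV.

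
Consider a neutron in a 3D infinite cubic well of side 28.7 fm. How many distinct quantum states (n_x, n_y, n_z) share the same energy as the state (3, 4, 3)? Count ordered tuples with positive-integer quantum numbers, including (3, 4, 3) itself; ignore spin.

The level has n_x² + n_y² + n_z² = 34. The ordered positive-integer solutions are (3, 3, 4), (3, 4, 3), (4, 3, 3).
That gives 3 states.

degeneracy = 3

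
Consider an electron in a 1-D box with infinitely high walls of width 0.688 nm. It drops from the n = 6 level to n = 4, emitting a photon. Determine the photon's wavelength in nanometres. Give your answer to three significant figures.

λ = 78.0 nm

E_1 = h²/(8m_eL²) = 1.273×10^-19 J, so ΔE = (6² − 4²)E_1 = 2.546×10^-18 J.
λ = hc/ΔE = (6.626×10^-34·2.998×10^8)/2.546×10^-18 = 7.80×10^-8 m = 78.0 nm.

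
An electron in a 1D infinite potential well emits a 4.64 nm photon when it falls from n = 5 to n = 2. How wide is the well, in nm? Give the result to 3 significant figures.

The photon carries ΔE = hc/λ = 6.626×10^-34·2.998×10^8/4.64×10^-9 m = 4.281×10^-17 J.
Since ΔE = (5² − 2²)E_1, E_1 = 2.039×10^-18 J, and L = h/√(8m_eE_1) = 1.72×10^-10 m = 0.172 nm.

L = 0.172 nm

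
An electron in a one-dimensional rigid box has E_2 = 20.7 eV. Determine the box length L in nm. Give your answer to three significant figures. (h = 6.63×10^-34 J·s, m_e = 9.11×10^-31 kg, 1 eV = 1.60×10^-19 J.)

From E_n = n²h²/(8m_eL²), L = n·h/√(8m_eE_n).
E_2 = 20.7 eV = 3.312×10^-18 J, so L = 2·6.63×10^-34/√(8·9.11×10^-31·3.312×10^-18) = 2.70×10^-10 m = 0.270 nm.

L = 0.270 nm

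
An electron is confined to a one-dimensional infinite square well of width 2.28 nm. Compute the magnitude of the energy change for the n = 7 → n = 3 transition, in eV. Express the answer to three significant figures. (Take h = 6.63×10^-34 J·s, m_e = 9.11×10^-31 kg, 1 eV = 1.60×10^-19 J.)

E_1 = h²/(8m_eL²) = 1.160×10^-20 J.
|ΔE| = |7² − 3²|·E_1 = 40·1.160×10^-20 J = 4.640×10^-19 J = 2.90 eV.

|ΔE| = 2.90 eV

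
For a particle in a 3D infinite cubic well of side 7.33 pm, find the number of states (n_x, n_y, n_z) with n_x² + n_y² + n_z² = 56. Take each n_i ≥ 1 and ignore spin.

degeneracy = 6

The level has n_x² + n_y² + n_z² = 56. The ordered positive-integer solutions are (2, 4, 6), (2, 6, 4), (4, 2, 6), (4, 6, 2), (6, 2, 4), (6, 4, 2).
That gives 6 states.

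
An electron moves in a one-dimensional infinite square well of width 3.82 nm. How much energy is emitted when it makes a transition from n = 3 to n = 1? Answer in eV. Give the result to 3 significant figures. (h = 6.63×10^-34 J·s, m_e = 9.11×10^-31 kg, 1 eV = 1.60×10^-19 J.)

|ΔE| = 0.207 eV

E_1 = h²/(8m_eL²) = 4.133×10^-21 J.
|ΔE| = |3² − 1²|·E_1 = 8·4.133×10^-21 J = 3.306×10^-20 J = 0.207 eV.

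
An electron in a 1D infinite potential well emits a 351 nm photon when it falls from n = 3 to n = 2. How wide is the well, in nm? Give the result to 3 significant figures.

The photon carries ΔE = hc/λ = 6.626×10^-34·2.998×10^8/3.51×10^-7 m = 5.659×10^-19 J.
Since ΔE = (3² − 2²)E_1, E_1 = 1.132×10^-19 J, and L = h/√(8m_eE_1) = 7.30×10^-10 m = 0.730 nm.

L = 0.730 nm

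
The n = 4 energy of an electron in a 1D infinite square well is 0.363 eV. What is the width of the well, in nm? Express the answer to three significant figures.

L = 4.07 nm

From E_n = n²h²/(8m_eL²), L = n·h/√(8m_eE_n).
E_4 = 0.363 eV = 5.815×10^-20 J, so L = 4·6.626×10^-34/√(8·9.109×10^-31·5.815×10^-20) = 4.07×10^-9 m = 4.07 nm.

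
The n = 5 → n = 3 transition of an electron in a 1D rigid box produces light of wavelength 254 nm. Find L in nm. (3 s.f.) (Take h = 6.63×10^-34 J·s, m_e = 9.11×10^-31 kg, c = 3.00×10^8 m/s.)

The photon carries ΔE = hc/λ = 6.63×10^-34·3.00×10^8/2.54×10^-7 m = 7.831×10^-19 J.
Since ΔE = (5² − 3²)E_1, E_1 = 4.894×10^-20 J, and L = h/√(8m_eE_1) = 1.11×10^-9 m = 1.11 nm.

L = 1.11 nm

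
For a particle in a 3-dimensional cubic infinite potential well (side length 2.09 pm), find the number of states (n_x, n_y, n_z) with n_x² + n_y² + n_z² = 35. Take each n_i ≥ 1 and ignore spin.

The level has n_x² + n_y² + n_z² = 35. The ordered positive-integer solutions are (1, 3, 5), (1, 5, 3), (3, 1, 5), (3, 5, 1), (5, 1, 3), (5, 3, 1).
That gives 6 states.

degeneracy = 6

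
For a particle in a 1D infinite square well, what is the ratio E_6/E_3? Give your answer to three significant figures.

E_n ∝ n², so E_6/E_3 = 6²/3² = 36/9 = 4.00.

4.00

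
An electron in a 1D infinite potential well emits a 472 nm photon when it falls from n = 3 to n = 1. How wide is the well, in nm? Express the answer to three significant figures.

L = 1.07 nm

The photon carries ΔE = hc/λ = 6.626×10^-34·2.998×10^8/4.72×10^-7 m = 4.209×10^-19 J.
Since ΔE = (3² − 1²)E_1, E_1 = 5.261×10^-20 J, and L = h/√(8m_eE_1) = 1.07×10^-9 m = 1.07 nm.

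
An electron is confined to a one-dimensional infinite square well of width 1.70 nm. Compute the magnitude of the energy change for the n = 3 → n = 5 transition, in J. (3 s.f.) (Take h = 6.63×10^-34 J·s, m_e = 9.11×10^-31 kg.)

|ΔE| = 3.34×10^-19 J

E_1 = h²/(8m_eL²) = 2.087×10^-20 J.
|ΔE| = |3² − 5²|·E_1 = 16·2.087×10^-20 J = 3.34×10^-19 J.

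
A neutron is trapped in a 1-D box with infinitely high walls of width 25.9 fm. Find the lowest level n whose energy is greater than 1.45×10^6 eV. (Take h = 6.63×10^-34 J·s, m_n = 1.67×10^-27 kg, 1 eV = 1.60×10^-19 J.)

n = 3

E_1 = h²/(8m_nL²) = 4.905×10^-14 J = 3.066×10^5 eV.
Need n² > 1.45×10^6/3.066×10^5 = 4.729, i.e. n > 2.175.
The smallest integer satisfying this is n = 3.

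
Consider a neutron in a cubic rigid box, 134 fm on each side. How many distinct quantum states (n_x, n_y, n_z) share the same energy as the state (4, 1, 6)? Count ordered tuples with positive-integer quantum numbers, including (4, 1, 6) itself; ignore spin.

degeneracy = 6

The level has n_x² + n_y² + n_z² = 53. The ordered positive-integer solutions are (1, 4, 6), (1, 6, 4), (4, 1, 6), (4, 6, 1), (6, 1, 4), (6, 4, 1).
That gives 6 states.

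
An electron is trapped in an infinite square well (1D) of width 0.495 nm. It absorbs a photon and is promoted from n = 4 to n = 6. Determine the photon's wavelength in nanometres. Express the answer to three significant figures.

λ = 40.4 nm

E_1 = h²/(8m_eL²) = 2.459×10^-19 J, so ΔE = (6² − 4²)E_1 = 4.918×10^-18 J.
λ = hc/ΔE = (6.626×10^-34·2.998×10^8)/4.918×10^-18 = 4.04×10^-8 m = 40.4 nm.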